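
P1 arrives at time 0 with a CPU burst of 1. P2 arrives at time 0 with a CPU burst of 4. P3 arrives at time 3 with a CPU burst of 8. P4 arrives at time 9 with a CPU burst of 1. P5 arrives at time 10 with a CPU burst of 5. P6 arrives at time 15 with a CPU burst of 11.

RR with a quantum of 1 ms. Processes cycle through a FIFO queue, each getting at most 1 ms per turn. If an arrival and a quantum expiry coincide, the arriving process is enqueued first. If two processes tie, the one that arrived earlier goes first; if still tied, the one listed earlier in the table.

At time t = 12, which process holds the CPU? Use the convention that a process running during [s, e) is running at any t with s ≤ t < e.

Schedule: | P1 0-1 | P2 1-3 | P3 3-4 | P2 4-5 | P3 5-6 | P2 6-7 | P3 7-9 | P4 9-10 | P3 10-11 | P5 11-12 | P3 12-13 | P5 13-14 | P3 14-15 | P5 15-16 | P6 16-17 | P3 17-18 | P5 18-19 | P6 19-20 | P5 20-21 | P6 21-30 |
Completion: P1=1  P2=7  P3=18  P4=10  P5=21  P6=30
Turnaround (C−A): P1=1  P2=7  P3=15  P4=1  P5=11  P6=15

P3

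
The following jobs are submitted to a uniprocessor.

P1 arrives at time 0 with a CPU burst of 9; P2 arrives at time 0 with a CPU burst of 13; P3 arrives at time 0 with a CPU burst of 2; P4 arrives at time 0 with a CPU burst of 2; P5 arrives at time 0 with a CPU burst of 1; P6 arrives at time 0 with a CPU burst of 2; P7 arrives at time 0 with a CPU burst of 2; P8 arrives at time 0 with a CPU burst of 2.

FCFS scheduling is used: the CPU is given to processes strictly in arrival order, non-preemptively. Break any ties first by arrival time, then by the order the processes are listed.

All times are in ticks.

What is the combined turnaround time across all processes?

201

Timeline: | P1 0-9 | P2 9-22 | P3 22-24 | P4 24-26 | P5 26-27 | P6 27-29 | P7 29-31 | P8 31-33 |
Completion: P1=9  P2=22  P3=24  P4=26  P5=27  P6=29  P7=31  P8=33
Turnaround (C−A): P1=9  P2=22  P3=24  P4=26  P5=27  P6=29  P7=31  P8=33
Turnaround = completion − arrival: P1=9, P2=22, P3=24, P4=26, P5=27, P6=29, P7=31, P8=33
Total turnaround = 9 + 22 + 24 + 26 + 27 + 29 + 31 + 33 = 201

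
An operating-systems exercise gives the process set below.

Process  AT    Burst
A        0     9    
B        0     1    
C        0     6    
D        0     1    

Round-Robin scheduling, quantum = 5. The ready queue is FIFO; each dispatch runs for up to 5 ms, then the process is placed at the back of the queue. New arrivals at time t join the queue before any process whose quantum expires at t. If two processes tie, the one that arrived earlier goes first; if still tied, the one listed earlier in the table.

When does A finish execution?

Gantt: | A 0-5 | B 5-6 | C 6-11 | D 11-12 | A 12-16 | C 16-17 |
Completion: A=16  B=6  C=17  D=12

16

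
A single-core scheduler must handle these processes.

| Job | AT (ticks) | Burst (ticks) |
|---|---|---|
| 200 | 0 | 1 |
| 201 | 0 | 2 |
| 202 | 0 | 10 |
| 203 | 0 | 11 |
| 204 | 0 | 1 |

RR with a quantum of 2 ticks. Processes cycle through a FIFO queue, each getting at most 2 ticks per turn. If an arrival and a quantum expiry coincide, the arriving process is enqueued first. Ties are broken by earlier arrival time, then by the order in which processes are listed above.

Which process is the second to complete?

201

Gantt: | 200 0-1 | 201 1-3 | 202 3-5 | 203 5-7 | 204 7-8 | 202 8-10 | 203 10-12 | 202 12-14 | 203 14-16 | 202 16-18 | 203 18-20 | 202 20-22 | 203 22-25 |
Completion: 200=1  201=3  202=22  203=25  204=8
Turnaround (C−A): 200=1  201=3  202=22  203=25  204=8
Finish order: 200 → 201 → 204 → 202 → 203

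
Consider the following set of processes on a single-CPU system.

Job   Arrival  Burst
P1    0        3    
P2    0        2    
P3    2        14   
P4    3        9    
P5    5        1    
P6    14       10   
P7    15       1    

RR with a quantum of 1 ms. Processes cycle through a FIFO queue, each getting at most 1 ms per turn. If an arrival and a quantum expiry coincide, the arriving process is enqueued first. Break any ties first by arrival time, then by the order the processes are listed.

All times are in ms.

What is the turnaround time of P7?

Timeline: | P1 0-1 | P2 1-2 | P1 2-3 | P3 3-4 | P2 4-5 | P4 5-6 | P1 6-7 | P3 7-8 | P5 8-9 | P4 9-10 | P3 10-11 | P4 11-12 | P3 12-13 | P4 13-14 | P3 14-15 | P6 15-16 | P4 16-17 | P7 17-18 | P3 18-19 | P6 19-20 | P4 20-21 | P3 21-22 | P6 22-23 | P4 23-24 | P3 24-25 | P6 25-26 | P4 26-27 | P3 27-28 | P6 28-29 | P4 29-30 | P3 30-31 | P6 31-32 | P3 32-33 | P6 33-34 | P3 34-35 | P6 35-36 | P3 36-37 | P6 37-38 | P3 38-39 | P6 39-40 |
Completion: P1=7  P2=5  P3=39  P4=30  P5=9  P6=40  P7=18
Turnaround(P7) = completion − arrival = 18 − 15 = 3

3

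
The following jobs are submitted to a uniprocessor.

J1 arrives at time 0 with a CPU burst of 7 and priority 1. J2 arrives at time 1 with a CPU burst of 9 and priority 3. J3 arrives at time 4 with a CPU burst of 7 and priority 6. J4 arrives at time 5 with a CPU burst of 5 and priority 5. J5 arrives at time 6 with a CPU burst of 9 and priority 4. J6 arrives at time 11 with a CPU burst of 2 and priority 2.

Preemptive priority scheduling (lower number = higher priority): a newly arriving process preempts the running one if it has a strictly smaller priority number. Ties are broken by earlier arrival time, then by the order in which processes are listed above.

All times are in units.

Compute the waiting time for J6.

0

Gantt: | J1 0-7 | J2 7-11 | J6 11-13 | J2 13-18 | J5 18-27 | J4 27-32 | J3 32-39 |
Completion: J1=7  J2=18  J3=39  J4=32  J5=27  J6=13
Turnaround (C−A): J1=7  J2=17  J3=35  J4=27  J5=21  J6=2
Waiting(J6) = turnaround − burst = 2 − 2 = 0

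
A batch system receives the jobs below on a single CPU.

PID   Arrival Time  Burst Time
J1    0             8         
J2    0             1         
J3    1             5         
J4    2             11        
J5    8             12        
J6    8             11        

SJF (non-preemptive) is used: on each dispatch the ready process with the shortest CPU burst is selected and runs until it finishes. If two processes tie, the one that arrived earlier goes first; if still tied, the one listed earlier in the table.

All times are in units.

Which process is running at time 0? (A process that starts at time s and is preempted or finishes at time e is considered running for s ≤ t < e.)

Schedule: | J2 0-1 | J3 1-6 | J1 6-14 | J4 14-25 | J6 25-36 | J5 36-48 |
Completion: J1=14  J2=1  J3=6  J4=25  J5=48  J6=36
Turnaround (C−A): J1=14  J2=1  J3=5  J4=23  J5=40  J6=28

J2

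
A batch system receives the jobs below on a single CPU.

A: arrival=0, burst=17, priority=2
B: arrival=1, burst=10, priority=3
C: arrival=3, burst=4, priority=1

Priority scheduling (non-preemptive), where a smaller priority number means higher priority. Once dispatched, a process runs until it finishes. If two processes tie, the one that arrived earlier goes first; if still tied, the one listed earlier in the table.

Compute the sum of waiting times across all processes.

Gantt: | A 0-17 | C 17-21 | B 21-31 |
Completion: A=17  B=31  C=21
Waiting = turnaround − burst: A=0, B=20, C=14
Total waiting = 0 + 20 + 14 = 34

34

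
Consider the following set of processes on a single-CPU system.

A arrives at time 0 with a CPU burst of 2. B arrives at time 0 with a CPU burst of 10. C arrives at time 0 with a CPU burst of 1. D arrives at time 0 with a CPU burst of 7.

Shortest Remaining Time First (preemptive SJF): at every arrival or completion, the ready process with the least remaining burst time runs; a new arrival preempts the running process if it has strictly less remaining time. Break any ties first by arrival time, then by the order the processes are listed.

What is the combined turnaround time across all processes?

34

Schedule: | C 0-1 | A 1-3 | D 3-10 | B 10-20 |
Completion: A=3  B=20  C=1  D=10
Turnaround (C−A): A=3  B=20  C=1  D=10
Turnaround = completion − arrival: A=3, B=20, C=1, D=10
Total turnaround = 3 + 20 + 1 + 10 = 34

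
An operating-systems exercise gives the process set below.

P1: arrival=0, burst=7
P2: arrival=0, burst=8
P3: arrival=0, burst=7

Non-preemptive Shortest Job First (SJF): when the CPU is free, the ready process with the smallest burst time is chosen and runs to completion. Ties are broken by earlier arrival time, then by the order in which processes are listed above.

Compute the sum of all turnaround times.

43

Timeline: | P1 0-7 | P3 7-14 | P2 14-22 |
Completion: P1=7  P2=22  P3=14
Turnaround = completion − arrival: P1=7, P2=22, P3=14
Total turnaround = 7 + 22 + 14 = 43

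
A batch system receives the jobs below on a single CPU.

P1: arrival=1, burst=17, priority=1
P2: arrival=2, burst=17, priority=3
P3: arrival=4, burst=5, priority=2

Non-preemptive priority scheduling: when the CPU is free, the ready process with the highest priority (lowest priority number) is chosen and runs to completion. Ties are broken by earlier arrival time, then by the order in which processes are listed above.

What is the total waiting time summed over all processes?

Timeline: | idle 0-1 | P1 1-18 | P3 18-23 | P2 23-40 |
Completion: P1=18  P2=40  P3=23
Turnaround (C−A): P1=17  P2=38  P3=19
Waiting = turnaround − burst: P1=0, P2=21, P3=14
Total waiting = 0 + 21 + 14 = 35

35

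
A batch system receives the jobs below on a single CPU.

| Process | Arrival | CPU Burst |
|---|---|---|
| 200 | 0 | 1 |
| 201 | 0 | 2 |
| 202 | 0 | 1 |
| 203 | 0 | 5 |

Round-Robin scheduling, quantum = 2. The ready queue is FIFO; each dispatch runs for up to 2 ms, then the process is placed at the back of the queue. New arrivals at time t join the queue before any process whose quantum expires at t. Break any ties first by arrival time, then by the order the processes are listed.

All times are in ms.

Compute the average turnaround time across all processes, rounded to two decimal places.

Gantt: | 200 0-1 | 201 1-3 | 202 3-4 | 203 4-9 |
Completion: 200=1  201=3  202=4  203=9
Turnaround times: 200=1, 201=3, 202=4, 203=9
Average turnaround = (1+3+4+9) / 4 = 17/4 = 4.25

4.25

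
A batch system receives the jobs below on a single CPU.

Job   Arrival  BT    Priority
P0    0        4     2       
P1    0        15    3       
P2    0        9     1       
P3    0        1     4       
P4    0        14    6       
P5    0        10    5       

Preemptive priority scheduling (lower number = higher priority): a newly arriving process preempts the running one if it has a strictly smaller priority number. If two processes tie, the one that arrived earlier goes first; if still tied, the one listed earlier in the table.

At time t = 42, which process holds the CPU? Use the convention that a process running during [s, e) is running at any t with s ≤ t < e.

P4

Timeline: | P2 0-9 | P0 9-13 | P1 13-28 | P3 28-29 | P5 29-39 | P4 39-53 |
Completion: P0=13  P1=28  P2=9  P3=29  P4=53  P5=39
Turnaround (C−A): P0=13  P1=28  P2=9  P3=29  P4=53  P5=39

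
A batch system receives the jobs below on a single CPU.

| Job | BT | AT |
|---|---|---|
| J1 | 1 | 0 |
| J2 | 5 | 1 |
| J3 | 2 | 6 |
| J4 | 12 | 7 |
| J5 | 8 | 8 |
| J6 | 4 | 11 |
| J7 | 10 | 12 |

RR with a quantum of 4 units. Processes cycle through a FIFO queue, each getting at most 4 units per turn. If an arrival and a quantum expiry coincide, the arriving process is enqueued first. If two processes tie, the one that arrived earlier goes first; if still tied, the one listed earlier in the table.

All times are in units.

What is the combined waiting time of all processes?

Gantt: | J1 0-1 | J2 1-6 | J3 6-8 | J4 8-12 | J5 12-16 | J6 16-20 | J7 20-24 | J4 24-28 | J5 28-32 | J7 32-36 | J4 36-40 | J7 40-42 |
Completion: J1=1  J2=6  J3=8  J4=40  J5=32  J6=20  J7=42
Waiting = turnaround − burst: J1=0, J2=0, J3=0, J4=21, J5=16, J6=5, J7=20
Total waiting = 0 + 0 + 0 + 21 + 16 + 5 + 20 = 62

62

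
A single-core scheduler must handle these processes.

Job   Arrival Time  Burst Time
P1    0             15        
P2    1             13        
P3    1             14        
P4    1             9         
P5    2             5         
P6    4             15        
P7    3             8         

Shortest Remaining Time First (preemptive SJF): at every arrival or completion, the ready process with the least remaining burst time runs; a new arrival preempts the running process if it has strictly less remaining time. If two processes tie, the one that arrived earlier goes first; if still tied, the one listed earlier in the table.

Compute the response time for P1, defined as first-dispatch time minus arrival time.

0

Schedule: | P1 0-1 | P4 1-2 | P5 2-7 | P4 7-15 | P7 15-23 | P2 23-36 | P1 36-50 | P3 50-64 | P6 64-79 |
Completion: P1=50  P2=36  P3=64  P4=15  P5=7  P6=79  P7=23
Response(P1) = first start − arrival = 0 − 0 = 0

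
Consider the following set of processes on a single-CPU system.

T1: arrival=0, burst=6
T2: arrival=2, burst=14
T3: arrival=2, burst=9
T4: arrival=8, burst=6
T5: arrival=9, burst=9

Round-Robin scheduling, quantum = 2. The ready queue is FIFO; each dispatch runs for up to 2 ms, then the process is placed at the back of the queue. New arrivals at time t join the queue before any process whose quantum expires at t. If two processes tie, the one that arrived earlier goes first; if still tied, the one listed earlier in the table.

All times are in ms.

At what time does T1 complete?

16

Gantt: | T1 0-2 | T2 2-4 | T3 4-6 | T1 6-8 | T2 8-10 | T3 10-12 | T4 12-14 | T1 14-16 | T5 16-18 | T2 18-20 | T3 20-22 | T4 22-24 | T5 24-26 | T2 26-28 | T3 28-30 | T4 30-32 | T5 32-34 | T2 34-36 | T3 36-37 | T5 37-39 | T2 39-41 | T5 41-42 | T2 42-44 |
Completion: T1=16  T2=44  T3=37  T4=32  T5=42
Turnaround (C−A): T1=16  T2=42  T3=35  T4=24  T5=33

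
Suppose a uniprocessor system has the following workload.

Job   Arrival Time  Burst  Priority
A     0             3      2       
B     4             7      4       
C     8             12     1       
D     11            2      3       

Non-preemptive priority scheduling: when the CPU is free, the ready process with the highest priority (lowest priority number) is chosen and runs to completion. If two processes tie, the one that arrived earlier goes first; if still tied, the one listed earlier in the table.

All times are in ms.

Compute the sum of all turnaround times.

Timeline: | A 0-3 | idle 3-4 | B 4-11 | C 11-23 | D 23-25 |
Completion: A=3  B=11  C=23  D=25
Turnaround (C−A): A=3  B=7  C=15  D=14
Turnaround = completion − arrival: A=3, B=7, C=15, D=14
Total turnaround = 3 + 7 + 15 + 14 = 39

39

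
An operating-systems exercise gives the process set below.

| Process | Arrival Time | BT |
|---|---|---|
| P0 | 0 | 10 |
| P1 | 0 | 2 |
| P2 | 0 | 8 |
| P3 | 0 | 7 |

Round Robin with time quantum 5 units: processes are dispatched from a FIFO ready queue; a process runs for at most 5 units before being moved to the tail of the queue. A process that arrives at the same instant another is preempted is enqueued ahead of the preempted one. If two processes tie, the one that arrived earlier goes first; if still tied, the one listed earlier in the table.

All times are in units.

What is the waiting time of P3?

20

Gantt: | P0 0-5 | P1 5-7 | P2 7-12 | P3 12-17 | P0 17-22 | P2 22-25 | P3 25-27 |
Completion: P0=22  P1=7  P2=25  P3=27
Turnaround (C−A): P0=22  P1=7  P2=25  P3=27
Waiting(P3) = turnaround − burst = 27 − 7 = 20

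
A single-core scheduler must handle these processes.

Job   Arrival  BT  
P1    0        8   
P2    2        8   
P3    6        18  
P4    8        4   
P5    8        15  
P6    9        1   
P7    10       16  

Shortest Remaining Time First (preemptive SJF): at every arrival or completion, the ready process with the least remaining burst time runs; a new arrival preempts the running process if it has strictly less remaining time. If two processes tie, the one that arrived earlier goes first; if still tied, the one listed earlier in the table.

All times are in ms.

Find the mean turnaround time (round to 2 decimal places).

23.86

Schedule: | P1 0-8 | P4 8-9 | P6 9-10 | P4 10-13 | P2 13-21 | P5 21-36 | P7 36-52 | P3 52-70 |
Completion: P1=8  P2=21  P3=70  P4=13  P5=36  P6=10  P7=52
Turnaround (C−A): P1=8  P2=19  P3=64  P4=5  P5=28  P6=1  P7=42
Turnaround times: P1=8, P2=19, P3=64, P4=5, P5=28, P6=1, P7=42
Average turnaround = (8+19+64+5+28+1+42) / 7 = 167/7 = 23.86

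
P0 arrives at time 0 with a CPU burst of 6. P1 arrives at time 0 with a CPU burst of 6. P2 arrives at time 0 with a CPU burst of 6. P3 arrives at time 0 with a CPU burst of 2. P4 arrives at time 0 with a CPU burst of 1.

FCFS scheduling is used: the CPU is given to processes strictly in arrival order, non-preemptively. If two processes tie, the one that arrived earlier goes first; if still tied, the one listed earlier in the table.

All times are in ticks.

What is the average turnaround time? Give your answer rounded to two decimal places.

Schedule: | P0 0-6 | P1 6-12 | P2 12-18 | P3 18-20 | P4 20-21 |
Completion: P0=6  P1=12  P2=18  P3=20  P4=21
Turnaround (C−A): P0=6  P1=12  P2=18  P3=20  P4=21
Turnaround times: P0=6, P1=12, P2=18, P3=20, P4=21
Average turnaround = (6+12+18+20+21) / 5 = 77/5 = 15.40

15.40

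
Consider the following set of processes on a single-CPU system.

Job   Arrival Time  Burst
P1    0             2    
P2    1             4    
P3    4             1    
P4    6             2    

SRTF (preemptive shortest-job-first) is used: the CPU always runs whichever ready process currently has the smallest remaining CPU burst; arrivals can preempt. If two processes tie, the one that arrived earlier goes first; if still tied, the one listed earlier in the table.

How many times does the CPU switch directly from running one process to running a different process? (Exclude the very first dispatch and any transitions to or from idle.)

Gantt: | P1 0-2 | P2 2-4 | P3 4-5 | P2 5-7 | P4 7-9 |
Completion: P1=2  P2=7  P3=5  P4=9
Turnaround (C−A): P1=2  P2=6  P3=1  P4=3

4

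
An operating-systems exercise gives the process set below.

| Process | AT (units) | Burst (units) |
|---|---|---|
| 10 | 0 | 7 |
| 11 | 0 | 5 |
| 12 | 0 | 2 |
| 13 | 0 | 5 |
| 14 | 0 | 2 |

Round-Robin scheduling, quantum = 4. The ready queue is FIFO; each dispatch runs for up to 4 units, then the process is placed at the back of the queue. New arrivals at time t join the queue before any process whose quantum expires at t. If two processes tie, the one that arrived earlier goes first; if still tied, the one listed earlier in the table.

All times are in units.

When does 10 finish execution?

19

Gantt: | 10 0-4 | 11 4-8 | 12 8-10 | 13 10-14 | 14 14-16 | 10 16-19 | 11 19-20 | 13 20-21 |
Completion: 10=19  11=20  12=10  13=21  14=16
Turnaround (C−A): 10=19  11=20  12=10  13=21  14=16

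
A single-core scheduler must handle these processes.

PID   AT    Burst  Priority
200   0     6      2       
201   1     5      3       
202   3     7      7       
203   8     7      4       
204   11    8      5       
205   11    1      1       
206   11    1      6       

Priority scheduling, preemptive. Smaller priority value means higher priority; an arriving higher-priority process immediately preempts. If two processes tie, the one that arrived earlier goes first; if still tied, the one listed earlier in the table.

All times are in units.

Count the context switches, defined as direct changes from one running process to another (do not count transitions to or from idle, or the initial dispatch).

6

Timeline: | 200 0-6 | 201 6-11 | 205 11-12 | 203 12-19 | 204 19-27 | 206 27-28 | 202 28-35 |
Completion: 200=6  201=11  202=35  203=19  204=27  205=12  206=28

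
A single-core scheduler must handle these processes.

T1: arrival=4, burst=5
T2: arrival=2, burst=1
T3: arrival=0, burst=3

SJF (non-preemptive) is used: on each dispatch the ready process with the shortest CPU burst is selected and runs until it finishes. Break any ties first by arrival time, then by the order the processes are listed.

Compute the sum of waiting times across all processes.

Schedule: | T3 0-3 | T2 3-4 | T1 4-9 |
Completion: T1=9  T2=4  T3=3
Waiting = turnaround − burst: T1=0, T2=1, T3=0
Total waiting = 0 + 1 + 0 = 1

1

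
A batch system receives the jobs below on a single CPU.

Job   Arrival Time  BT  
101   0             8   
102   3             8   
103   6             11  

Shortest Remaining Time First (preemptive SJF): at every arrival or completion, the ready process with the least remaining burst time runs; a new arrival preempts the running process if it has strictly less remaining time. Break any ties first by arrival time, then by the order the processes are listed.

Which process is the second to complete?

102

Schedule: | 101 0-8 | 102 8-16 | 103 16-27 |
Completion: 101=8  102=16  103=27
Finish order: 101 → 102 → 103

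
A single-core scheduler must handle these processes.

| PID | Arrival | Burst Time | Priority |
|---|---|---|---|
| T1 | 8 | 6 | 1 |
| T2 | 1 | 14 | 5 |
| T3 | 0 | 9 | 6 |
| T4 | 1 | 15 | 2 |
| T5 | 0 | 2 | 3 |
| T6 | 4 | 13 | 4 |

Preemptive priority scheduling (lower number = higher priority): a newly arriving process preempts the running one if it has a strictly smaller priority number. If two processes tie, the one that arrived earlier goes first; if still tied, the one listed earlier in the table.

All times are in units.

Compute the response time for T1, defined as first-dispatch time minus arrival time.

0

Timeline: | T5 0-1 | T4 1-8 | T1 8-14 | T4 14-22 | T5 22-23 | T6 23-36 | T2 36-50 | T3 50-59 |
Completion: T1=14  T2=50  T3=59  T4=22  T5=23  T6=36
Turnaround (C−A): T1=6  T2=49  T3=59  T4=21  T5=23  T6=32
Response(T1) = first start − arrival = 8 − 8 = 0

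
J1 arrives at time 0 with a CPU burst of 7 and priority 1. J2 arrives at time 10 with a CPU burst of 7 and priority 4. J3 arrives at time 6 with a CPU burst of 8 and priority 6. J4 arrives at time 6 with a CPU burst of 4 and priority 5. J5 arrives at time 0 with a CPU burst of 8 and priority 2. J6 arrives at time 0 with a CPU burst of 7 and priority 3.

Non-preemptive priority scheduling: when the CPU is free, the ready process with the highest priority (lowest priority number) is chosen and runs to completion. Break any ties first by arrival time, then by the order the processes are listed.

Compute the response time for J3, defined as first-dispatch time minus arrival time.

Schedule: | J1 0-7 | J5 7-15 | J6 15-22 | J2 22-29 | J4 29-33 | J3 33-41 |
Completion: J1=7  J2=29  J3=41  J4=33  J5=15  J6=22
Turnaround (C−A): J1=7  J2=19  J3=35  J4=27  J5=15  J6=22
Response(J3) = first start − arrival = 33 − 6 = 27

27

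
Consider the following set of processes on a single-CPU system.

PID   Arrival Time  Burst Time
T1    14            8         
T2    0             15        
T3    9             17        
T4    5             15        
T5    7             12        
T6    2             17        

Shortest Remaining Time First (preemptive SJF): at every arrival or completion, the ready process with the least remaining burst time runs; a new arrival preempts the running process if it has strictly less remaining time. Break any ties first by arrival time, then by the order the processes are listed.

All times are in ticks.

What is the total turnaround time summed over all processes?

Gantt: | T2 0-15 | T1 15-23 | T5 23-35 | T4 35-50 | T6 50-67 | T3 67-84 |
Completion: T1=23  T2=15  T3=84  T4=50  T5=35  T6=67
Turnaround (C−A): T1=9  T2=15  T3=75  T4=45  T5=28  T6=65
Turnaround = completion − arrival: T1=9, T2=15, T3=75, T4=45, T5=28, T6=65
Total turnaround = 9 + 15 + 75 + 45 + 28 + 65 = 237

237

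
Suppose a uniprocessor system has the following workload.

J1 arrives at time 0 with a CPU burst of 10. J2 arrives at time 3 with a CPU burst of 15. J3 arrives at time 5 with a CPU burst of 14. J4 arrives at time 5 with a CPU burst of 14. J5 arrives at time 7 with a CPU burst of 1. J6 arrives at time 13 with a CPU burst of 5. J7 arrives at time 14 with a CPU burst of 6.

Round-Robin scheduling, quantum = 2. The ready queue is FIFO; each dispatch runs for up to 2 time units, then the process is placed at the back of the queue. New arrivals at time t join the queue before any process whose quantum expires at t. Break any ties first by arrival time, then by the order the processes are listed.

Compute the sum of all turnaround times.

Schedule: | J1 0-4 | J2 4-6 | J1 6-8 | J3 8-10 | J4 10-12 | J2 12-14 | J5 14-15 | J1 15-17 | J3 17-19 | J4 19-21 | J6 21-23 | J7 23-25 | J2 25-27 | J1 27-29 | J3 29-31 | J4 31-33 | J6 33-35 | J7 35-37 | J2 37-39 | J3 39-41 | J4 41-43 | J6 43-44 | J7 44-46 | J2 46-48 | J3 48-50 | J4 50-52 | J2 52-54 | J3 54-56 | J4 56-58 | J2 58-60 | J3 60-62 | J4 62-64 | J2 64-65 |
Completion: J1=29  J2=65  J3=62  J4=64  J5=15  J6=44  J7=46
Turnaround (C−A): J1=29  J2=62  J3=57  J4=59  J5=8  J6=31  J7=32
Turnaround = completion − arrival: J1=29, J2=62, J3=57, J4=59, J5=8, J6=31, J7=32
Total turnaround = 29 + 62 + 57 + 59 + 8 + 31 + 32 = 278

278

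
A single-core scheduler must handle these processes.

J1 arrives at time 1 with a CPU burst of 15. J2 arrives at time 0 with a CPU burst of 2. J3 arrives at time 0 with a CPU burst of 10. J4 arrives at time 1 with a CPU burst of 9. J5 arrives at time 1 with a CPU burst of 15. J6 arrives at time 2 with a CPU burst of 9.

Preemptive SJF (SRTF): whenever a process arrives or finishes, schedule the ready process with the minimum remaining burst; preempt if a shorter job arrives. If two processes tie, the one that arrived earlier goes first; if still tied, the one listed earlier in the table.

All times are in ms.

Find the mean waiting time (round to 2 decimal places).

17.17

Timeline: | J2 0-2 | J4 2-11 | J6 11-20 | J3 20-30 | J1 30-45 | J5 45-60 |
Completion: J1=45  J2=2  J3=30  J4=11  J5=60  J6=20
Waiting times: J1=29, J2=0, J3=20, J4=1, J5=44, J6=9
Average waiting = (29+0+20+1+44+9) / 6 = 103/6 = 17.17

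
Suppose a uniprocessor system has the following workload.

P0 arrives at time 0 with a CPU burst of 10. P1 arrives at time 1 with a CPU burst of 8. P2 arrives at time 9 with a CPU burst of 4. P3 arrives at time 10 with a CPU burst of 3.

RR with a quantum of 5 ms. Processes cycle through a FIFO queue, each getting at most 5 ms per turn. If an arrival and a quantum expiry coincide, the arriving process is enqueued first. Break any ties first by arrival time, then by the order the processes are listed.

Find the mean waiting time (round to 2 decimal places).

9.00

Timeline: | P0 0-5 | P1 5-10 | P0 10-15 | P2 15-19 | P3 19-22 | P1 22-25 |
Completion: P0=15  P1=25  P2=19  P3=22
Turnaround (C−A): P0=15  P1=24  P2=10  P3=12
Waiting times: P0=5, P1=16, P2=6, P3=9
Average waiting = (5+16+6+9) / 4 = 36/4 = 9.00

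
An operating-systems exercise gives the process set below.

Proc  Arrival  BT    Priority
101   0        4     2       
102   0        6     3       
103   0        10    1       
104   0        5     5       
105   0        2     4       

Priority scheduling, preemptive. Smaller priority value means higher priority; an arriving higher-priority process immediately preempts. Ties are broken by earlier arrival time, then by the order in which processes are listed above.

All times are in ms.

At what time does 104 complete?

Timeline: | 103 0-10 | 101 10-14 | 102 14-20 | 105 20-22 | 104 22-27 |
Completion: 101=14  102=20  103=10  104=27  105=22
Turnaround (C−A): 101=14  102=20  103=10  104=27  105=22

27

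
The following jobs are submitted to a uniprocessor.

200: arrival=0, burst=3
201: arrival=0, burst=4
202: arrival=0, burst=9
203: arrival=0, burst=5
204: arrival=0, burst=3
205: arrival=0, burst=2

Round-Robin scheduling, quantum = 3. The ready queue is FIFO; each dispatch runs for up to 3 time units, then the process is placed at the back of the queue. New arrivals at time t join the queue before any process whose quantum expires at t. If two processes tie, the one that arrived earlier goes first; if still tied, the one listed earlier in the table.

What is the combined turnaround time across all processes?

102

Timeline: | 200 0-3 | 201 3-6 | 202 6-9 | 203 9-12 | 204 12-15 | 205 15-17 | 201 17-18 | 202 18-21 | 203 21-23 | 202 23-26 |
Completion: 200=3  201=18  202=26  203=23  204=15  205=17
Turnaround = completion − arrival: 200=3, 201=18, 202=26, 203=23, 204=15, 205=17
Total turnaround = 3 + 18 + 26 + 23 + 15 + 17 = 102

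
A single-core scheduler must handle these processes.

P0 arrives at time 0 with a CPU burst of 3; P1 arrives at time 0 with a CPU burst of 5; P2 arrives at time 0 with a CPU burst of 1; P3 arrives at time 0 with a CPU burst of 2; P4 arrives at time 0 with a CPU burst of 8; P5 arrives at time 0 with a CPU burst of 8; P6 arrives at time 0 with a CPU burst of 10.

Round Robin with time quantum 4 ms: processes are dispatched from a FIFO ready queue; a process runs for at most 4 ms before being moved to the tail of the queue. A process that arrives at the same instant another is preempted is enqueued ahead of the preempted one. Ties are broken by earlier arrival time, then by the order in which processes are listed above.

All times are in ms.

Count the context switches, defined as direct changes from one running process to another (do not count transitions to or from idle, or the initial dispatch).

10

Gantt: | P0 0-3 | P1 3-7 | P2 7-8 | P3 8-10 | P4 10-14 | P5 14-18 | P6 18-22 | P1 22-23 | P4 23-27 | P5 27-31 | P6 31-37 |
Completion: P0=3  P1=23  P2=8  P3=10  P4=27  P5=31  P6=37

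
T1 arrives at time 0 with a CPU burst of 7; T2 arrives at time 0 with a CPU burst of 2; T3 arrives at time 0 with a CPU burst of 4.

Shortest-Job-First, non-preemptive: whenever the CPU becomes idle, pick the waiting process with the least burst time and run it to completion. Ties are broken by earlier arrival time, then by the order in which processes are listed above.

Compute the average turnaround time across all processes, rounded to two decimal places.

Gantt: | T2 0-2 | T3 2-6 | T1 6-13 |
Completion: T1=13  T2=2  T3=6
Turnaround (C−A): T1=13  T2=2  T3=6
Turnaround times: T1=13, T2=2, T3=6
Average turnaround = (13+2+6) / 3 = 21/3 = 7.00

7.00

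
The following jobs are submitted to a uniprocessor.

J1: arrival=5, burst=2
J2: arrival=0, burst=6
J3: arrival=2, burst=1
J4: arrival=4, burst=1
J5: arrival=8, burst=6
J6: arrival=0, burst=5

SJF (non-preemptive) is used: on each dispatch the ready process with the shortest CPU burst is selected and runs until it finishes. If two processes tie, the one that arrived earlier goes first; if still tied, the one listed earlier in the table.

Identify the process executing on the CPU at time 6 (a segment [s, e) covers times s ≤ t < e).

J4

Timeline: | J6 0-5 | J3 5-6 | J4 6-7 | J1 7-9 | J2 9-15 | J5 15-21 |
Completion: J1=9  J2=15  J3=6  J4=7  J5=21  J6=5
Turnaround (C−A): J1=4  J2=15  J3=4  J4=3  J5=13  J6=5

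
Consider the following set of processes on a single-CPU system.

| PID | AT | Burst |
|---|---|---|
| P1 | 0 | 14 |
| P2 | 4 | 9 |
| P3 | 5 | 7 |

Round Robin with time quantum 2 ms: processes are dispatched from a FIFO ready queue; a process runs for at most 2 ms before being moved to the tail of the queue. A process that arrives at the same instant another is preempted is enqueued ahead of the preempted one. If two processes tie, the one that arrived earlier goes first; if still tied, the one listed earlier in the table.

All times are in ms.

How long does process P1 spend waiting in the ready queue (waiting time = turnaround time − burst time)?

Timeline: | P1 0-4 | P2 4-6 | P1 6-8 | P3 8-10 | P2 10-12 | P1 12-14 | P3 14-16 | P2 16-18 | P1 18-20 | P3 20-22 | P2 22-24 | P1 24-26 | P3 26-27 | P2 27-28 | P1 28-30 |
Completion: P1=30  P2=28  P3=27
Turnaround (C−A): P1=30  P2=24  P3=22
Waiting(P1) = turnaround − burst = 30 − 14 = 16

16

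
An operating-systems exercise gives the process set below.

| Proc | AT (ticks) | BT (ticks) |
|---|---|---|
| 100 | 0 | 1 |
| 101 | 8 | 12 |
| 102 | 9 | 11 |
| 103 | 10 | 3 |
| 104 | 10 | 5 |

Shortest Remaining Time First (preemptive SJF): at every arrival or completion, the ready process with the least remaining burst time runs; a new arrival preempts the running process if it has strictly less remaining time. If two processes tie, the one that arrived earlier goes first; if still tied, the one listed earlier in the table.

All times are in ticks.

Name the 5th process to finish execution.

Gantt: | 100 0-1 | idle 1-8 | 101 8-10 | 103 10-13 | 104 13-18 | 101 18-28 | 102 28-39 |
Completion: 100=1  101=28  102=39  103=13  104=18
Turnaround (C−A): 100=1  101=20  102=30  103=3  104=8
Finish order: 100 → 103 → 104 → 101 → 102

102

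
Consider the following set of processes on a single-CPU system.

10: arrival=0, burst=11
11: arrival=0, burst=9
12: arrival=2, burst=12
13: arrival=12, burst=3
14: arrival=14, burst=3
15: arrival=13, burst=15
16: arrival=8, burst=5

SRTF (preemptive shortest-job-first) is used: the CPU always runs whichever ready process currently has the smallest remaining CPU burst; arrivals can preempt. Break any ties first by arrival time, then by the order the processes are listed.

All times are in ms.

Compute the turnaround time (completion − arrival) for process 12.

Timeline: | 11 0-9 | 16 9-14 | 13 14-17 | 14 17-20 | 10 20-31 | 12 31-43 | 15 43-58 |
Completion: 10=31  11=9  12=43  13=17  14=20  15=58  16=14
Turnaround (C−A): 10=31  11=9  12=41  13=5  14=6  15=45  16=6
Turnaround(12) = completion − arrival = 43 − 2 = 41

41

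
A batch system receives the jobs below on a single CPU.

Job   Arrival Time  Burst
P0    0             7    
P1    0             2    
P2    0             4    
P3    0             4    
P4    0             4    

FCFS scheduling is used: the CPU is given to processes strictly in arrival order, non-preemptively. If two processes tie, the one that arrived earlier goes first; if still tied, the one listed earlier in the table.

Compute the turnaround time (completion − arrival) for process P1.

Schedule: | P0 0-7 | P1 7-9 | P2 9-13 | P3 13-17 | P4 17-21 |
Completion: P0=7  P1=9  P2=13  P3=17  P4=21
Turnaround(P1) = completion − arrival = 9 − 0 = 9

9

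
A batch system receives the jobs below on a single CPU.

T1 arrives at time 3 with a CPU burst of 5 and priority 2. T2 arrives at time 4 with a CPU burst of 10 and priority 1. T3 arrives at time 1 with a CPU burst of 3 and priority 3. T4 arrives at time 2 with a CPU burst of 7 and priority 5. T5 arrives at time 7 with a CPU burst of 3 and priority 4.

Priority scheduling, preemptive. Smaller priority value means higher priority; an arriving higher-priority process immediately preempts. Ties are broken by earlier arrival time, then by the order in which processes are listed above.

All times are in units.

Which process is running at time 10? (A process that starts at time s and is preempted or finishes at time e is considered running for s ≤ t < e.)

T2

Timeline: | idle 0-1 | T3 1-3 | T1 3-4 | T2 4-14 | T1 14-18 | T3 18-19 | T5 19-22 | T4 22-29 |
Completion: T1=18  T2=14  T3=19  T4=29  T5=22
Turnaround (C−A): T1=15  T2=10  T3=18  T4=27  T5=15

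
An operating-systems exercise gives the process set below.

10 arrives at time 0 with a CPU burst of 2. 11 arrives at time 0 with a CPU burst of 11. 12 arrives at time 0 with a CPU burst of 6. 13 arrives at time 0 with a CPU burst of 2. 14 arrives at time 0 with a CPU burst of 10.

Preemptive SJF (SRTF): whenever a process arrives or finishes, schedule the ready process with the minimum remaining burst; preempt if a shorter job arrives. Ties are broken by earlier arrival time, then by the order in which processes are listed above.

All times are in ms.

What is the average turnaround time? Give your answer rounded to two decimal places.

Gantt: | 10 0-2 | 13 2-4 | 12 4-10 | 14 10-20 | 11 20-31 |
Completion: 10=2  11=31  12=10  13=4  14=20
Turnaround (C−A): 10=2  11=31  12=10  13=4  14=20
Turnaround times: 10=2, 11=31, 12=10, 13=4, 14=20
Average turnaround = (2+31+10+4+20) / 5 = 67/5 = 13.40

13.40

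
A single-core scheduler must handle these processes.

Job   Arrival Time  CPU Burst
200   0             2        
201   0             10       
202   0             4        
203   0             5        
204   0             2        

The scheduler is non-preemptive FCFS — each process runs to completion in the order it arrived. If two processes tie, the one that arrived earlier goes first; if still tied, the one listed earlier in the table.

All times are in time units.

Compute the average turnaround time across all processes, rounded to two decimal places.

14.80

Timeline: | 200 0-2 | 201 2-12 | 202 12-16 | 203 16-21 | 204 21-23 |
Completion: 200=2  201=12  202=16  203=21  204=23
Turnaround (C−A): 200=2  201=12  202=16  203=21  204=23
Turnaround times: 200=2, 201=12, 202=16, 203=21, 204=23
Average turnaround = (2+12+16+21+23) / 5 = 74/5 = 14.80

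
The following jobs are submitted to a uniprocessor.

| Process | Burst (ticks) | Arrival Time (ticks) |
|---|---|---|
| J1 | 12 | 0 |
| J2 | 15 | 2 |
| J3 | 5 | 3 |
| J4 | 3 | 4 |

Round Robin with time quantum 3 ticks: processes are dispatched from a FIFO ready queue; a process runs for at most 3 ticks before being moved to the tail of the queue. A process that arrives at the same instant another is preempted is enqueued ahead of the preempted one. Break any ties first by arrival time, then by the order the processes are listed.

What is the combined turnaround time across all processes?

90

Timeline: | J1 0-3 | J2 3-6 | J3 6-9 | J1 9-12 | J4 12-15 | J2 15-18 | J3 18-20 | J1 20-23 | J2 23-26 | J1 26-29 | J2 29-35 |
Completion: J1=29  J2=35  J3=20  J4=15
Turnaround = completion − arrival: J1=29, J2=33, J3=17, J4=11
Total turnaround = 29 + 33 + 17 + 11 = 90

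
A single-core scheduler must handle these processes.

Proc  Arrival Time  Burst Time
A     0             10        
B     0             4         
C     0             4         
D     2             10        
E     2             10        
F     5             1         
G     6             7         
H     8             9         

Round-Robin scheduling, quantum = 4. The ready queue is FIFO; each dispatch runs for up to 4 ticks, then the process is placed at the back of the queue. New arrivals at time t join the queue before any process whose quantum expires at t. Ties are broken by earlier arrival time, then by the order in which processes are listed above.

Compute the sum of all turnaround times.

272

Timeline: | A 0-4 | B 4-8 | C 8-12 | D 12-16 | E 16-20 | A 20-24 | F 24-25 | G 25-29 | H 29-33 | D 33-37 | E 37-41 | A 41-43 | G 43-46 | H 46-50 | D 50-52 | E 52-54 | H 54-55 |
Completion: A=43  B=8  C=12  D=52  E=54  F=25  G=46  H=55
Turnaround = completion − arrival: A=43, B=8, C=12, D=50, E=52, F=20, G=40, H=47
Total turnaround = 43 + 8 + 12 + 50 + 52 + 20 + 40 + 47 = 272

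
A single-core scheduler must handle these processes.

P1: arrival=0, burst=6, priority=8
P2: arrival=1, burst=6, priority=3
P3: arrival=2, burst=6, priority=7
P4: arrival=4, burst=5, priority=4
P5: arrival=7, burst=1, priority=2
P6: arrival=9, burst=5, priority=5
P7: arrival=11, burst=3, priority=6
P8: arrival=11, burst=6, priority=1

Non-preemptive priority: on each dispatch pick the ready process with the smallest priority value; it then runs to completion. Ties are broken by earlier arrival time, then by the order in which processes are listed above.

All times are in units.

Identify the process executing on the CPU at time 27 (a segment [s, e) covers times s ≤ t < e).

Schedule: | P1 0-6 | P2 6-12 | P8 12-18 | P5 18-19 | P4 19-24 | P6 24-29 | P7 29-32 | P3 32-38 |
Completion: P1=6  P2=12  P3=38  P4=24  P5=19  P6=29  P7=32  P8=18

P6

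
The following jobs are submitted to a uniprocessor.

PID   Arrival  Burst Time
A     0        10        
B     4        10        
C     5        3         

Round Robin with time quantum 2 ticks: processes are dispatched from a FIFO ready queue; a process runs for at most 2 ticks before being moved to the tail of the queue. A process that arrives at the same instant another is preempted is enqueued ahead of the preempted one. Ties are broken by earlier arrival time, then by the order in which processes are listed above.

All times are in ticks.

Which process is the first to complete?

Gantt: | A 0-4 | B 4-6 | A 6-8 | C 8-10 | B 10-12 | A 12-14 | C 14-15 | B 15-17 | A 17-19 | B 19-23 |
Completion: A=19  B=23  C=15
Finish order: C → A → B

C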